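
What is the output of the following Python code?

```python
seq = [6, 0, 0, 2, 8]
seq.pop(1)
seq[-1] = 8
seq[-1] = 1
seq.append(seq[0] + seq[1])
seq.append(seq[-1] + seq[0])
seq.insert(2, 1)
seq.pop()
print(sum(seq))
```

pop(1) removes 0 → [6, 0, 2, 8]
seq[-1] = 8 → [6, 0, 2, 8]
seq[-1] = 1 → [6, 0, 2, 1]
append seq[0]+seq[1] = 6+0 = 6 → [6, 0, 2, 1, 6]
append seq[-1]+seq[0] = 6+6 = 12 → [6, 0, 2, 1, 6, 12]
insert 1 at 2 → [6, 0, 1, 2, 1, 6, 12]
pop() removes 12 → [6, 0, 1, 2, 1, 6]
sum = 16

16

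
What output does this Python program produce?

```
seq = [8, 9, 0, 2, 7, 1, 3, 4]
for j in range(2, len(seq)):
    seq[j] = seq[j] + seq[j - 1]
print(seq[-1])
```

j=2: seq[2] = 0+9 = 9 → [8, 9, 9, 2, 7, 1, 3, 4]
j=3: seq[3] = 2+9 = 11 → [8, 9, 9, 11, 7, 1, 3, 4]
j=4: seq[4] = 7+11 = 18 → [8, 9, 9, 11, 18, 1, 3, 4]
j=5: seq[5] = 1+18 = 19 → [8, 9, 9, 11, 18, 19, 3, 4]
j=6: seq[6] = 3+19 = 22 → [8, 9, 9, 11, 18, 19, 22, 4]
j=7: seq[7] = 4+22 = 26 → [8, 9, 9, 11, 18, 19, 22, 26]

26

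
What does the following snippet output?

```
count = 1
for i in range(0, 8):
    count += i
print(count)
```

29

i=0: count = 1+0 = 1
i=1: count = 1+1 = 2
i=2: count = 2+2 = 4
i=3: count = 4+3 = 7
i=4: count = 7+4 = 11
i=5: count = 11+5 = 16
i=6: count = 16+6 = 22
i=7: count = 22+7 = 29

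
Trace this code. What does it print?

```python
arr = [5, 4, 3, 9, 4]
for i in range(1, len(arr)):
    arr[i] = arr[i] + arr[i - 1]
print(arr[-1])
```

25

i=1: arr[1] = 4+5 = 9 → [5, 9, 3, 9, 4]
i=2: arr[2] = 3+9 = 12 → [5, 9, 12, 9, 4]
i=3: arr[3] = 9+12 = 21 → [5, 9, 12, 21, 4]
i=4: arr[4] = 4+21 = 25 → [5, 9, 12, 21, 25]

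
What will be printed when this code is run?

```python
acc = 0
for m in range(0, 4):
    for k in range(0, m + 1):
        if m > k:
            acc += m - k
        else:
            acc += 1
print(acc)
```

14

m=0,k=0: not 0>0, acc = 0+1 = 1
m=1,k=0: 1>0, acc = 1+1 = 2
m=1,k=1: not 1>1, acc = 2+1 = 3
m=2,k=0: 2>0, acc = 3+2 = 5
m=2,k=1: 2>1, acc = 5+1 = 6
m=2,k=2: not 2>2, acc = 6+1 = 7
m=3,k=0: 3>0, acc = 7+3 = 10
m=3,k=1: 3>1, acc = 10+2 = 12
m=3,k=2: 3>2, acc = 12+1 = 13
m=3,k=3: not 3>3, acc = 13+1 = 14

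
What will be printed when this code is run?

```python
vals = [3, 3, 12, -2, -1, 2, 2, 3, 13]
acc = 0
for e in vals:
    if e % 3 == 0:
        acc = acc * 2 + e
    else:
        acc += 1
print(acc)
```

72

e=3: %3==0, acc = 0*2+3 = 3
e=3: %3==0, acc = 3*2+3 = 9
e=12: %3==0, acc = 9*2+12 = 30
e=-2: not %3==0, acc = 30+1 = 31
e=-1: not %3==0, acc = 31+1 = 32
e=2: not %3==0, acc = 32+1 = 33
e=2: not %3==0, acc = 33+1 = 34
e=3: %3==0, acc = 34*2+3 = 71
e=13: not %3==0, acc = 71+1 = 72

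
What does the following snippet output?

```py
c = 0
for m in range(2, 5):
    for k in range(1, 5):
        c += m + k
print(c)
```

66

m=2,k=1: c = 0+3 = 3
m=2,k=2: c = 3+4 = 7
m=2,k=3: c = 7+5 = 12
m=2,k=4: c = 12+6 = 18
m=3,k=1: c = 18+4 = 22
m=3,k=2: c = 22+5 = 27
m=3,k=3: c = 27+6 = 33
m=3,k=4: c = 33+7 = 40
m=4,k=1: c = 40+5 = 45
m=4,k=2: c = 45+6 = 51
m=4,k=3: c = 51+7 = 58
m=4,k=4: c = 58+8 = 66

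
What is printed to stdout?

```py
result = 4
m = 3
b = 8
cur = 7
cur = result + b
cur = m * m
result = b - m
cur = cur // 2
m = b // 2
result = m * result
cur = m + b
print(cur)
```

cur = 4+8 = 12
cur = 3*3 = 9
result = 8-3 = 5
cur = 9//2 = 4
m = 8//2 = 4
result = 4*5 = 20
cur = 4+8 = 12

12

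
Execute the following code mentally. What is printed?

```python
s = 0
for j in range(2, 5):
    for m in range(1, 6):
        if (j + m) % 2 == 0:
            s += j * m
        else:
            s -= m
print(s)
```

j=2,m=1: odd sum, s = 0-1 = -1
j=2,m=2: even sum, s = (-1)+4 = 3
j=2,m=3: odd sum, s = 3-3 = 0
j=2,m=4: even sum, s = 0+8 = 8
j=2,m=5: odd sum, s = 8-5 = 3
j=3,m=1: even sum, s = 3+3 = 6
j=3,m=2: odd sum, s = 6-2 = 4
j=3,m=3: even sum, s = 4+9 = 13
j=3,m=4: odd sum, s = 13-4 = 9
j=3,m=5: even sum, s = 9+15 = 24
j=4,m=1: odd sum, s = 24-1 = 23
j=4,m=2: even sum, s = 23+8 = 31
j=4,m=3: odd sum, s = 31-3 = 28
j=4,m=4: even sum, s = 28+16 = 44
j=4,m=5: odd sum, s = 44-5 = 39

39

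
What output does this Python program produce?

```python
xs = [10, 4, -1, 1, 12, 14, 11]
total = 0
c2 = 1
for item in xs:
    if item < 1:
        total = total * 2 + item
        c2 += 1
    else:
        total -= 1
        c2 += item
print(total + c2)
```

45

item=10: not <1, total = 0-1 = -1; c2=11
item=4: not <1, total = (-1)-1 = -2; c2=15
item=-1: <1, total = (-2)*2+(-1) = -5; c2=16
item=1: not <1, total = (-5)-1 = -6; c2=17
item=12: not <1, total = (-6)-1 = -7; c2=29
item=14: not <1, total = (-7)-1 = -8; c2=43
item=11: not <1, total = (-8)-1 = -9; c2=54
total+c2 = (-9)+54 = 45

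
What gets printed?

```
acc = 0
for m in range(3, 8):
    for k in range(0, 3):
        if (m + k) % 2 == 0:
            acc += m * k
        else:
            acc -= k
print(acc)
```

27

m=3,k=0: odd sum, acc = 0-0 = 0
m=3,k=1: even sum, acc = 0+3 = 3
m=3,k=2: odd sum, acc = 3-2 = 1
m=4,k=0: even sum, acc = 1+0 = 1
m=4,k=1: odd sum, acc = 1-1 = 0
m=4,k=2: even sum, acc = 0+8 = 8
m=5,k=0: odd sum, acc = 8-0 = 8
m=5,k=1: even sum, acc = 8+5 = 13
m=5,k=2: odd sum, acc = 13-2 = 11
m=6,k=0: even sum, acc = 11+0 = 11
m=6,k=1: odd sum, acc = 11-1 = 10
m=6,k=2: even sum, acc = 10+12 = 22
m=7,k=0: odd sum, acc = 22-0 = 22
m=7,k=1: even sum, acc = 22+7 = 29
m=7,k=2: odd sum, acc = 29-2 = 27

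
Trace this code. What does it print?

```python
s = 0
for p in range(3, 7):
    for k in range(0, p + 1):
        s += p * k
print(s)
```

p=3,k=0: s = 0+0 = 0
p=3,k=1: s = 0+3 = 3
p=3,k=2: s = 3+6 = 9
p=3,k=3: s = 9+9 = 18
p=4,k=0: s = 18+0 = 18
p=4,k=1: s = 18+4 = 22
p=4,k=2: s = 22+8 = 30
p=4,k=3: s = 30+12 = 42
p=4,k=4: s = 42+16 = 58
p=5,k=0: s = 58+0 = 58
p=5,k=1: s = 58+5 = 63
p=5,k=2: s = 63+10 = 73
p=5,k=3: s = 73+15 = 88
p=5,k=4: s = 88+20 = 108
p=5,k=5: s = 108+25 = 133
p=6,k=0: s = 133+0 = 133
p=6,k=1: s = 133+6 = 139
p=6,k=2: s = 139+12 = 151
p=6,k=3: s = 151+18 = 169
p=6,k=4: s = 169+24 = 193
p=6,k=5: s = 193+30 = 223
p=6,k=6: s = 223+36 = 259

259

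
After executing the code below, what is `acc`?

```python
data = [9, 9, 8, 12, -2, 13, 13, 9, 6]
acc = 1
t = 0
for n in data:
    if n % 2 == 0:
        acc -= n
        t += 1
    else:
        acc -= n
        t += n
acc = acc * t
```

n=9: not even, acc = 1-9 = -8; t=9
n=9: not even, acc = (-8)-9 = -17; t=18
n=8: even, acc = (-17)-8 = -25; t=19
n=12: even, acc = (-25)-12 = -37; t=20
n=-2: even, acc = (-37)-(-2) = -35; t=21
n=13: not even, acc = (-35)-13 = -48; t=34
n=13: not even, acc = (-48)-13 = -61; t=47
n=9: not even, acc = (-61)-9 = -70; t=56
n=6: even, acc = (-70)-6 = -76; t=57
acc*t = (-76)*57 = -4332

-4332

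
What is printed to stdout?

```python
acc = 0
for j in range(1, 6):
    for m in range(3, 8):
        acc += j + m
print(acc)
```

200

j=1,m=3: acc = 0+4 = 4
j=1,m=4: acc = 4+5 = 9
j=1,m=5: acc = 9+6 = 15
j=1,m=6: acc = 15+7 = 22
j=1,m=7: acc = 22+8 = 30
j=2,m=3: acc = 30+5 = 35
j=2,m=4: acc = 35+6 = 41
j=2,m=5: acc = 41+7 = 48
j=2,m=6: acc = 48+8 = 56
j=2,m=7: acc = 56+9 = 65
j=3,m=3: acc = 65+6 = 71
j=3,m=4: acc = 71+7 = 78
j=3,m=5: acc = 78+8 = 86
j=3,m=6: acc = 86+9 = 95
j=3,m=7: acc = 95+10 = 105
j=4,m=3: acc = 105+7 = 112
j=4,m=4: acc = 112+8 = 120
j=4,m=5: acc = 120+9 = 129
j=4,m=6: acc = 129+10 = 139
j=4,m=7: acc = 139+11 = 150
j=5,m=3: acc = 150+8 = 158
j=5,m=4: acc = 158+9 = 167
j=5,m=5: acc = 167+10 = 177
j=5,m=6: acc = 177+11 = 188
j=5,m=7: acc = 188+12 = 200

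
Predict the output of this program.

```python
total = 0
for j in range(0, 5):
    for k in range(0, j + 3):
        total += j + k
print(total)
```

j=0,k=0: total = 0+0 = 0
j=0,k=1: total = 0+1 = 1
j=0,k=2: total = 1+2 = 3
j=1,k=0: total = 3+1 = 4
j=1,k=1: total = 4+2 = 6
j=1,k=2: total = 6+3 = 9
j=1,k=3: total = 9+4 = 13
j=2,k=0: total = 13+2 = 15
j=2,k=1: total = 15+3 = 18
j=2,k=2: total = 18+4 = 22
j=2,k=3: total = 22+5 = 27
j=2,k=4: total = 27+6 = 33
j=3,k=0: total = 33+3 = 36
j=3,k=1: total = 36+4 = 40
j=3,k=2: total = 40+5 = 45
j=3,k=3: total = 45+6 = 51
j=3,k=4: total = 51+7 = 58
j=3,k=5: total = 58+8 = 66
j=4,k=0: total = 66+4 = 70
j=4,k=1: total = 70+5 = 75
j=4,k=2: total = 75+6 = 81
j=4,k=3: total = 81+7 = 88
j=4,k=4: total = 88+8 = 96
j=4,k=5: total = 96+9 = 105
j=4,k=6: total = 105+10 = 115

115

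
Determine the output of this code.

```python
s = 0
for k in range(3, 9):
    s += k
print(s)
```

k=3: s = 0+3 = 3
k=4: s = 3+4 = 7
k=5: s = 7+5 = 12
k=6: s = 12+6 = 18
k=7: s = 18+7 = 25
k=8: s = 25+8 = 33

33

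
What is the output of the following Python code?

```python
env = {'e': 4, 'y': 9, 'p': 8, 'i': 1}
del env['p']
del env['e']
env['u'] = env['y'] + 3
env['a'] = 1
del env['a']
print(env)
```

{'y': 9, 'i': 1, 'u': 12}

del 'p' → {'e': 4, 'y': 9, 'i': 1}
del 'e' → {'y': 9, 'i': 1}
env['u'] = env['y']+3 = 12 → {'y': 9, 'i': 1, 'u': 12}
env['a'] = 1 → {'y': 9, 'i': 1, 'u': 12, 'a': 1}
del 'a' → {'y': 9, 'i': 1, 'u': 12}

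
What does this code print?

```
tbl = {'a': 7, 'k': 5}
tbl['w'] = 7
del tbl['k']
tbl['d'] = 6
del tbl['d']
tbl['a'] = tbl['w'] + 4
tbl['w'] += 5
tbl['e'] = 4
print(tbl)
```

tbl['w'] = 7 → {'a': 7, 'k': 5, 'w': 7}
del 'k' → {'a': 7, 'w': 7}
tbl['d'] = 6 → {'a': 7, 'w': 7, 'd': 6}
del 'd' → {'a': 7, 'w': 7}
tbl['a'] = tbl['w']+4 = 11 → {'a': 11, 'w': 7}
tbl['w'] = 7+5 = 12 → {'a': 11, 'w': 12}
tbl['e'] = 4 → {'a': 11, 'w': 12, 'e': 4}

{'a': 11, 'w': 12, 'e': 4}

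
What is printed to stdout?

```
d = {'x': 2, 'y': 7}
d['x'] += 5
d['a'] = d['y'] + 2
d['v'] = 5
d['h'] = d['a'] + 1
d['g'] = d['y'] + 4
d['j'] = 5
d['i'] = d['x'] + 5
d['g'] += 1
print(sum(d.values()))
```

67

d['x'] = 2+5 = 7 → {'x': 7, 'y': 7}
d['a'] = d['y']+2 = 9 → {'x': 7, 'y': 7, 'a': 9}
d['v'] = 5 → {'x': 7, 'y': 7, 'a': 9, 'v': 5}
d['h'] = d['a']+1 = 10 → {'x': 7, 'y': 7, 'a': 9, 'v': 5, 'h': 10}
d['g'] = d['y']+4 = 11 → {'x': 7, 'y': 7, 'a': 9, 'v': 5, 'h': 10, 'g': 11}
d['j'] = 5 → {'x': 7, 'y': 7, 'a': 9, 'v': 5, 'h': 10, 'g': 11, 'j': 5}
d['i'] = d['x']+5 = 12 → {'x': 7, 'y': 7, 'a': 9, 'v': 5, 'h': 10, 'g': 11, 'j': 5, 'i': 12}
d['g'] = 11+1 = 12 → {'x': 7, 'y': 7, 'a': 9, 'v': 5, 'h': 10, 'g': 12, 'j': 5, 'i': 12}
sum of values = 67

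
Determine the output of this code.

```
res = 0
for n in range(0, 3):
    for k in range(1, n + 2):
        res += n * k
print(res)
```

n=0,k=1: res = 0+0 = 0
n=1,k=1: res = 0+1 = 1
n=1,k=2: res = 1+2 = 3
n=2,k=1: res = 3+2 = 5
n=2,k=2: res = 5+4 = 9
n=2,k=3: res = 9+6 = 15

15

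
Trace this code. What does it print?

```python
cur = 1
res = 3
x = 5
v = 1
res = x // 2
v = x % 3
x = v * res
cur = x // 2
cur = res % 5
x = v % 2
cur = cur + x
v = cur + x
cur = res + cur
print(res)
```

2

res = 5//2 = 2
v = 5%3 = 2
x = 2*2 = 4
cur = 4//2 = 2
cur = 2%5 = 2
x = 2%2 = 0
cur = 2+0 = 2
v = 2+0 = 2
cur = 2+2 = 4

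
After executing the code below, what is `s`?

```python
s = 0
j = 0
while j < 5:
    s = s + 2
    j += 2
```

6

j=0: s = 0+2 = 2
j=2: s = 2+2 = 4
j=4: s = 4+2 = 6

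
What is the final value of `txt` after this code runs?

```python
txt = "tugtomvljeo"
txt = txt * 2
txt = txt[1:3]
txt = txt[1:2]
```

repeat ×2 → 'tugtomvljeotugtomvljeo'
slice [1:3] → 'ug'
slice [1:2] → 'g'

'g'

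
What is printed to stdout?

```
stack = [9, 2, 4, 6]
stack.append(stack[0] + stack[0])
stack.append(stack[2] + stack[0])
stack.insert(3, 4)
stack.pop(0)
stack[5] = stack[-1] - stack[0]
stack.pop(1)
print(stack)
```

append stack[0]+stack[0] = 9+9 = 18 → [9, 2, 4, 6, 18]
append stack[2]+stack[0] = 4+9 = 13 → [9, 2, 4, 6, 18, 13]
insert 4 at 3 → [9, 2, 4, 4, 6, 18, 13]
pop(0) removes 9 → [2, 4, 4, 6, 18, 13]
stack[5] = stack[-1]-stack[0] = 13-2 = 11 → [2, 4, 4, 6, 18, 11]
pop(1) removes 4 → [2, 4, 6, 18, 11]

[2, 4, 6, 18, 11]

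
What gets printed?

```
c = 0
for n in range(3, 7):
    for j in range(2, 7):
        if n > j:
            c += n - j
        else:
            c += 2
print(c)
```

40

n=3,j=2: 3>2, c = 0+1 = 1
n=3,j=3: not 3>3, c = 1+2 = 3
n=3,j=4: not 3>4, c = 3+2 = 5
n=3,j=5: not 3>5, c = 5+2 = 7
n=3,j=6: not 3>6, c = 7+2 = 9
n=4,j=2: 4>2, c = 9+2 = 11
n=4,j=3: 4>3, c = 11+1 = 12
n=4,j=4: not 4>4, c = 12+2 = 14
n=4,j=5: not 4>5, c = 14+2 = 16
n=4,j=6: not 4>6, c = 16+2 = 18
n=5,j=2: 5>2, c = 18+3 = 21
n=5,j=3: 5>3, c = 21+2 = 23
n=5,j=4: 5>4, c = 23+1 = 24
n=5,j=5: not 5>5, c = 24+2 = 26
n=5,j=6: not 5>6, c = 26+2 = 28
n=6,j=2: 6>2, c = 28+4 = 32
n=6,j=3: 6>3, c = 32+3 = 35
n=6,j=4: 6>4, c = 35+2 = 37
n=6,j=5: 6>5, c = 37+1 = 38
n=6,j=6: not 6>6, c = 38+2 = 40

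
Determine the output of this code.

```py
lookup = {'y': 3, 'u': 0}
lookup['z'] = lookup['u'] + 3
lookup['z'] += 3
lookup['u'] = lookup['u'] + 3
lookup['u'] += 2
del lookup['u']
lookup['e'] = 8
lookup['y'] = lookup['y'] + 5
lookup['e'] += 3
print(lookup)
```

{'y': 8, 'z': 6, 'e': 11}

lookup['z'] = lookup['u']+3 = 3 → {'y': 3, 'u': 0, 'z': 3}
lookup['z'] = 3+3 = 6 → {'y': 3, 'u': 0, 'z': 6}
lookup['u'] = lookup['u']+3 = 3 → {'y': 3, 'u': 3, 'z': 6}
lookup['u'] = 3+2 = 5 → {'y': 3, 'u': 5, 'z': 6}
del 'u' → {'y': 3, 'z': 6}
lookup['e'] = 8 → {'y': 3, 'z': 6, 'e': 8}
lookup['y'] = lookup['y']+5 = 8 → {'y': 8, 'z': 6, 'e': 8}
lookup['e'] = 8+3 = 11 → {'y': 8, 'z': 6, 'e': 11}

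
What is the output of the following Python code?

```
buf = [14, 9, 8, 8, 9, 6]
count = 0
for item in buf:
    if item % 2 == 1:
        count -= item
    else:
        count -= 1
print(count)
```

-22

item=14: not odd, count = 0-1 = -1
item=9: odd, count = (-1)-9 = -10
item=8: not odd, count = (-10)-1 = -11
item=8: not odd, count = (-11)-1 = -12
item=9: odd, count = (-12)-9 = -21
item=6: not odd, count = (-21)-1 = -22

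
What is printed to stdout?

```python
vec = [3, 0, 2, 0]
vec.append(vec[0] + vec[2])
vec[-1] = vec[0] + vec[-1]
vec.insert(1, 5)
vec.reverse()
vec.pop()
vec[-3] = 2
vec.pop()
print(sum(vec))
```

10

append vec[0]+vec[2] = 3+2 = 5 → [3, 0, 2, 0, 5]
vec[-1] = vec[0]+vec[-1] = 3+5 = 8 → [3, 0, 2, 0, 8]
insert 5 at 1 → [3, 5, 0, 2, 0, 8]
reverse → [8, 0, 2, 0, 5, 3]
pop() removes 3 → [8, 0, 2, 0, 5]
vec[-3] = 2 → [8, 0, 2, 0, 5]
pop() removes 5 → [8, 0, 2, 0]
sum = 10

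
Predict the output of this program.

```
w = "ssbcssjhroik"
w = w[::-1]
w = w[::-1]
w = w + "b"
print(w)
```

ssbcssjhroikb

reverse → 'kiorhjsscbss'
reverse → 'ssbcssjhroik'
+ 'b' → 'ssbcssjhroikb'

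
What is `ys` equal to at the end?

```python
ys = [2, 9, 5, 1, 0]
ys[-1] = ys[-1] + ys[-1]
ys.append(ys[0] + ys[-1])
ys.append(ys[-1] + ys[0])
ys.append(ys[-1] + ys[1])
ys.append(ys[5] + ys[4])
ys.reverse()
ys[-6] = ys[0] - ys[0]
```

ys[-1] = ys[-1]+ys[-1] = 0+0 = 0 → [2, 9, 5, 1, 0]
append ys[0]+ys[-1] = 2+0 = 2 → [2, 9, 5, 1, 0, 2]
append ys[-1]+ys[0] = 2+2 = 4 → [2, 9, 5, 1, 0, 2, 4]
append ys[-1]+ys[1] = 4+9 = 13 → [2, 9, 5, 1, 0, 2, 4, 13]
append ys[5]+ys[4] = 2+0 = 2 → [2, 9, 5, 1, 0, 2, 4, 13, 2]
reverse → [2, 13, 4, 2, 0, 1, 5, 9, 2]
ys[-6] = ys[0]-ys[0] = 2-2 = 0 → [2, 13, 4, 0, 0, 1, 5, 9, 2]

[2, 13, 4, 0, 0, 1, 5, 9, 2]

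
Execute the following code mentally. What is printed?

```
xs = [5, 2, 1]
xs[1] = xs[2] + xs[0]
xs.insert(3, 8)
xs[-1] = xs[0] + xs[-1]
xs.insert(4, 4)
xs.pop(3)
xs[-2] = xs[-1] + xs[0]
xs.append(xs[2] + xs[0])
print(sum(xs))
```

38

xs[1] = xs[2]+xs[0] = 1+5 = 6 → [5, 6, 1]
insert 8 at 3 → [5, 6, 1, 8]
xs[-1] = xs[0]+xs[-1] = 5+8 = 13 → [5, 6, 1, 13]
insert 4 at 4 → [5, 6, 1, 13, 4]
pop(3) removes 13 → [5, 6, 1, 4]
xs[-2] = xs[-1]+xs[0] = 4+5 = 9 → [5, 6, 9, 4]
append xs[2]+xs[0] = 9+5 = 14 → [5, 6, 9, 4, 14]
sum = 38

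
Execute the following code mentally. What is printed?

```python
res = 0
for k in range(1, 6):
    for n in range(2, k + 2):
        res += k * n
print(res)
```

195

k=1,n=2: res = 0+2 = 2
k=2,n=2: res = 2+4 = 6
k=2,n=3: res = 6+6 = 12
k=3,n=2: res = 12+6 = 18
k=3,n=3: res = 18+9 = 27
k=3,n=4: res = 27+12 = 39
k=4,n=2: res = 39+8 = 47
k=4,n=3: res = 47+12 = 59
k=4,n=4: res = 59+16 = 75
k=4,n=5: res = 75+20 = 95
k=5,n=2: res = 95+10 = 105
k=5,n=3: res = 105+15 = 120
k=5,n=4: res = 120+20 = 140
k=5,n=5: res = 140+25 = 165
k=5,n=6: res = 165+30 = 195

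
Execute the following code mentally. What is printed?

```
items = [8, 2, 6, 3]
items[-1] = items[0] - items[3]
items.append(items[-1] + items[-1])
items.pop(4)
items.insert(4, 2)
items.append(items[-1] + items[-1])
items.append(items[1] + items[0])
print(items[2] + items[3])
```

items[-1] = items[0]-items[3] = 8-3 = 5 → [8, 2, 6, 5]
append items[-1]+items[-1] = 5+5 = 10 → [8, 2, 6, 5, 10]
pop(4) removes 10 → [8, 2, 6, 5]
insert 2 at 4 → [8, 2, 6, 5, 2]
append items[-1]+items[-1] = 2+2 = 4 → [8, 2, 6, 5, 2, 4]
append items[1]+items[0] = 2+8 = 10 → [8, 2, 6, 5, 2, 4, 10]
items[2]+items[3] = 6+5 = 11

11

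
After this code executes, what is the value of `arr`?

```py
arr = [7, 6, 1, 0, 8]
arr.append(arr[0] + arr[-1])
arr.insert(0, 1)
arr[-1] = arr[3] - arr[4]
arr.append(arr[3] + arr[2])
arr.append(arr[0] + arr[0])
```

append arr[0]+arr[-1] = 7+8 = 15 → [7, 6, 1, 0, 8, 15]
insert 1 at 0 → [1, 7, 6, 1, 0, 8, 15]
arr[-1] = arr[3]-arr[4] = 1-0 = 1 → [1, 7, 6, 1, 0, 8, 1]
append arr[3]+arr[2] = 1+6 = 7 → [1, 7, 6, 1, 0, 8, 1, 7]
append arr[0]+arr[0] = 1+1 = 2 → [1, 7, 6, 1, 0, 8, 1, 7, 2]

[1, 7, 6, 1, 0, 8, 1, 7, 2]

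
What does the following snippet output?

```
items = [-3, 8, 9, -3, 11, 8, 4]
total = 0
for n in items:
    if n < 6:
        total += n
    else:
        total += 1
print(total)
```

2

n=-3: <6, total = 0+(-3) = -3
n=8: not <6, total = (-3)+1 = -2
n=9: not <6, total = (-2)+1 = -1
n=-3: <6, total = (-1)+(-3) = -4
n=11: not <6, total = (-4)+1 = -3
n=8: not <6, total = (-3)+1 = -2
n=4: <6, total = (-2)+4 = 2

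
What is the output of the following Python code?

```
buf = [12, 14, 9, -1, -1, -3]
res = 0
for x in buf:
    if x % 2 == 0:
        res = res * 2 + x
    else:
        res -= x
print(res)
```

x=12: even, res = 0*2+12 = 12
x=14: even, res = 12*2+14 = 38
x=9: not even, res = 38-9 = 29
x=-1: not even, res = 29-(-1) = 30
x=-1: not even, res = 30-(-1) = 31
x=-3: not even, res = 31-(-3) = 34

34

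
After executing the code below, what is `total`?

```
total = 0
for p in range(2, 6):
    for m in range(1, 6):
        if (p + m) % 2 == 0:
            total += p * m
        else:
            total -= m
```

p=2,m=1: odd sum, total = 0-1 = -1
p=2,m=2: even sum, total = (-1)+4 = 3
p=2,m=3: odd sum, total = 3-3 = 0
p=2,m=4: even sum, total = 0+8 = 8
p=2,m=5: odd sum, total = 8-5 = 3
p=3,m=1: even sum, total = 3+3 = 6
p=3,m=2: odd sum, total = 6-2 = 4
p=3,m=3: even sum, total = 4+9 = 13
p=3,m=4: odd sum, total = 13-4 = 9
p=3,m=5: even sum, total = 9+15 = 24
p=4,m=1: odd sum, total = 24-1 = 23
p=4,m=2: even sum, total = 23+8 = 31
p=4,m=3: odd sum, total = 31-3 = 28
p=4,m=4: even sum, total = 28+16 = 44
p=4,m=5: odd sum, total = 44-5 = 39
p=5,m=1: even sum, total = 39+5 = 44
p=5,m=2: odd sum, total = 44-2 = 42
p=5,m=3: even sum, total = 42+15 = 57
p=5,m=4: odd sum, total = 57-4 = 53
p=5,m=5: even sum, total = 53+25 = 78

78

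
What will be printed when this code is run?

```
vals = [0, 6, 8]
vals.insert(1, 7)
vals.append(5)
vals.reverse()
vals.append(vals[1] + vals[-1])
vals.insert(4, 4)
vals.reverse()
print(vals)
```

insert 7 at 1 → [0, 7, 6, 8]
append 5 → [0, 7, 6, 8, 5]
reverse → [5, 8, 6, 7, 0]
append vals[1]+vals[-1] = 8+0 = 8 → [5, 8, 6, 7, 0, 8]
insert 4 at 4 → [5, 8, 6, 7, 4, 0, 8]
reverse → [8, 0, 4, 7, 6, 8, 5]

[8, 0, 4, 7, 6, 8, 5]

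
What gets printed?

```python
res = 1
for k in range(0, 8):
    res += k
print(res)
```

29

k=0: res = 1+0 = 1
k=1: res = 1+1 = 2
k=2: res = 2+2 = 4
k=3: res = 4+3 = 7
k=4: res = 7+4 = 11
k=5: res = 11+5 = 16
k=6: res = 16+6 = 22
k=7: res = 22+7 = 29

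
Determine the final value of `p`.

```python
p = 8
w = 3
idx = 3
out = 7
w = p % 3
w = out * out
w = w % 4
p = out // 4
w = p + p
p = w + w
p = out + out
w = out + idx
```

14

w = 8%3 = 2
w = 7*7 = 49
w = 49%4 = 1
p = 7//4 = 1
w = 1+1 = 2
p = 2+2 = 4
p = 7+7 = 14
w = 7+3 = 10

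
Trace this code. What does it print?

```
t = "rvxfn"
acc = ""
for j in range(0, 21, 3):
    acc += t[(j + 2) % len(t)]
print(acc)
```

j=0: add t[2]='x' → 'x'
j=3: add t[0]='r' → 'xr'
j=6: add t[3]='f' → 'xrf'
j=9: add t[1]='v' → 'xrfv'
j=12: add t[4]='n' → 'xrfvn'
j=15: add t[2]='x' → 'xrfvnx'
j=18: add t[0]='r' → 'xrfvnxr'

xrfvnxr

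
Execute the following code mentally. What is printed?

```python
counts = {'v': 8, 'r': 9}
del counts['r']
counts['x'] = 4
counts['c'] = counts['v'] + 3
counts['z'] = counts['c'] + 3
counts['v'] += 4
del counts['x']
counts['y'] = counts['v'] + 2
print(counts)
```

{'v': 12, 'c': 11, 'z': 14, 'y': 14}

del 'r' → {'v': 8}
counts['x'] = 4 → {'v': 8, 'x': 4}
counts['c'] = counts['v']+3 = 11 → {'v': 8, 'x': 4, 'c': 11}
counts['z'] = counts['c']+3 = 14 → {'v': 8, 'x': 4, 'c': 11, 'z': 14}
counts['v'] = 8+4 = 12 → {'v': 12, 'x': 4, 'c': 11, 'z': 14}
del 'x' → {'v': 12, 'c': 11, 'z': 14}
counts['y'] = counts['v']+2 = 14 → {'v': 12, 'c': 11, 'z': 14, 'y': 14}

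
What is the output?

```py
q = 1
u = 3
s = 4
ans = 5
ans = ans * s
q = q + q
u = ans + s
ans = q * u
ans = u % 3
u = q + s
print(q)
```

ans = 5*4 = 20
q = 1+1 = 2
u = 20+4 = 24
ans = 2*24 = 48
ans = 24%3 = 0
u = 2+4 = 6

2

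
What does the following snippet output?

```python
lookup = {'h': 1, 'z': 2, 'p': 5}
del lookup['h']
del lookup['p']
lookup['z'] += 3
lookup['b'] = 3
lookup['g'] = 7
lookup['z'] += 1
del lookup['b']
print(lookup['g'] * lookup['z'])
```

42

del 'h' → {'z': 2, 'p': 5}
del 'p' → {'z': 2}
lookup['z'] = 2+3 = 5 → {'z': 5}
lookup['b'] = 3 → {'z': 5, 'b': 3}
lookup['g'] = 7 → {'z': 5, 'b': 3, 'g': 7}
lookup['z'] = 5+1 = 6 → {'z': 6, 'b': 3, 'g': 7}
del 'b' → {'z': 6, 'g': 7}
lookup['g']*lookup['z'] = 7*6 = 42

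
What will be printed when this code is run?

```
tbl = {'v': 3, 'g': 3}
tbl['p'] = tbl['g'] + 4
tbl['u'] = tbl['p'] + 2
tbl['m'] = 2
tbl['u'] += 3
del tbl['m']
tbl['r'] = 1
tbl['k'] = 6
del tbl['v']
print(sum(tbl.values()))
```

tbl['p'] = tbl['g']+4 = 7 → {'v': 3, 'g': 3, 'p': 7}
tbl['u'] = tbl['p']+2 = 9 → {'v': 3, 'g': 3, 'p': 7, 'u': 9}
tbl['m'] = 2 → {'v': 3, 'g': 3, 'p': 7, 'u': 9, 'm': 2}
tbl['u'] = 9+3 = 12 → {'v': 3, 'g': 3, 'p': 7, 'u': 12, 'm': 2}
del 'm' → {'v': 3, 'g': 3, 'p': 7, 'u': 12}
tbl['r'] = 1 → {'v': 3, 'g': 3, 'p': 7, 'u': 12, 'r': 1}
tbl['k'] = 6 → {'v': 3, 'g': 3, 'p': 7, 'u': 12, 'r': 1, 'k': 6}
del 'v' → {'g': 3, 'p': 7, 'u': 12, 'r': 1, 'k': 6}
sum of values = 29

29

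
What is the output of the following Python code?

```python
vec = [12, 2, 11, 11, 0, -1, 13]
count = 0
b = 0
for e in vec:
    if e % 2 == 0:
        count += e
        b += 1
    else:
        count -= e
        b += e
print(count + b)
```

e=12: even, count = 0+12 = 12; b=1
e=2: even, count = 12+2 = 14; b=2
e=11: not even, count = 14-11 = 3; b=13
e=11: not even, count = 3-11 = -8; b=24
e=0: even, count = (-8)+0 = -8; b=25
e=-1: not even, count = (-8)-(-1) = -7; b=24
e=13: not even, count = (-7)-13 = -20; b=37
count+b = (-20)+37 = 17

17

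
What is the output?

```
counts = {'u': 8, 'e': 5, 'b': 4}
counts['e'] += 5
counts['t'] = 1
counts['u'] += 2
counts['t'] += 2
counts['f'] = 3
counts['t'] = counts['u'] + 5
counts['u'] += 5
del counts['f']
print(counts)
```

{'u': 15, 'e': 10, 'b': 4, 't': 15}

counts['e'] = 5+5 = 10 → {'u': 8, 'e': 10, 'b': 4}
counts['t'] = 1 → {'u': 8, 'e': 10, 'b': 4, 't': 1}
counts['u'] = 8+2 = 10 → {'u': 10, 'e': 10, 'b': 4, 't': 1}
counts['t'] = 1+2 = 3 → {'u': 10, 'e': 10, 'b': 4, 't': 3}
counts['f'] = 3 → {'u': 10, 'e': 10, 'b': 4, 't': 3, 'f': 3}
counts['t'] = counts['u']+5 = 15 → {'u': 10, 'e': 10, 'b': 4, 't': 15, 'f': 3}
counts['u'] = 10+5 = 15 → {'u': 15, 'e': 10, 'b': 4, 't': 15, 'f': 3}
del 'f' → {'u': 15, 'e': 10, 'b': 4, 't': 15}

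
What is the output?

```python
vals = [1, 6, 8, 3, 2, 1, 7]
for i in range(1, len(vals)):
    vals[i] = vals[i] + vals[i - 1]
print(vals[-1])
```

28

i=1: vals[1] = 6+1 = 7 → [1, 7, 8, 3, 2, 1, 7]
i=2: vals[2] = 8+7 = 15 → [1, 7, 15, 3, 2, 1, 7]
i=3: vals[3] = 3+15 = 18 → [1, 7, 15, 18, 2, 1, 7]
i=4: vals[4] = 2+18 = 20 → [1, 7, 15, 18, 20, 1, 7]
i=5: vals[5] = 1+20 = 21 → [1, 7, 15, 18, 20, 21, 7]
i=6: vals[6] = 7+21 = 28 → [1, 7, 15, 18, 20, 21, 28]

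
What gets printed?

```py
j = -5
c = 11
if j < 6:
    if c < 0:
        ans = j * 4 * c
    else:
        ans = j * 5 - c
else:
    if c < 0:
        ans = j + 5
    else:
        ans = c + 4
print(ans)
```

-36

j=-5, c=11
j < 6 is True; c < 0 is False
→ ans = j * 5 - c = -36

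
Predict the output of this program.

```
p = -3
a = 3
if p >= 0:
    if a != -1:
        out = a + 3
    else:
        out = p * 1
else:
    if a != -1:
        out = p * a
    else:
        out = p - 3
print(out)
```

p=-3, a=3
p >= 0 is False; a != -1 is True
→ out = p * a = -9

-9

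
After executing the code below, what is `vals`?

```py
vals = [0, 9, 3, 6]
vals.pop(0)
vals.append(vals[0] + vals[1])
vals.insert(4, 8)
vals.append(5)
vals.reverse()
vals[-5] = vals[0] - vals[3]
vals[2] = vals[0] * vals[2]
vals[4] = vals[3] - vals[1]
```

[5, -1, 60, 6, 7, 9]

pop(0) removes 0 → [9, 3, 6]
append vals[0]+vals[1] = 9+3 = 12 → [9, 3, 6, 12]
insert 8 at 4 → [9, 3, 6, 12, 8]
append 5 → [9, 3, 6, 12, 8, 5]
reverse → [5, 8, 12, 6, 3, 9]
vals[-5] = vals[0]-vals[3] = 5-6 = -1 → [5, -1, 12, 6, 3, 9]
vals[2] = vals[0]*vals[2] = 5*12 = 60 → [5, -1, 60, 6, 3, 9]
vals[4] = vals[3]-vals[1] = 6-(-1) = 7 → [5, -1, 60, 6, 7, 9]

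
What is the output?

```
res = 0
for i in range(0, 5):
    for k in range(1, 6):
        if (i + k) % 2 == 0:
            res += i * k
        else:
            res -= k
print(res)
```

i=0,k=1: odd sum, res = 0-1 = -1
i=0,k=2: even sum, res = (-1)+0 = -1
i=0,k=3: odd sum, res = (-1)-3 = -4
i=0,k=4: even sum, res = (-4)+0 = -4
i=0,k=5: odd sum, res = (-4)-5 = -9
i=1,k=1: even sum, res = (-9)+1 = -8
i=1,k=2: odd sum, res = (-8)-2 = -10
i=1,k=3: even sum, res = (-10)+3 = -7
i=1,k=4: odd sum, res = (-7)-4 = -11
i=1,k=5: even sum, res = (-11)+5 = -6
i=2,k=1: odd sum, res = (-6)-1 = -7
i=2,k=2: even sum, res = (-7)+4 = -3
i=2,k=3: odd sum, res = (-3)-3 = -6
i=2,k=4: even sum, res = (-6)+8 = 2
i=2,k=5: odd sum, res = 2-5 = -3
i=3,k=1: even sum, res = (-3)+3 = 0
i=3,k=2: odd sum, res = 0-2 = -2
i=3,k=3: even sum, res = (-2)+9 = 7
i=3,k=4: odd sum, res = 7-4 = 3
i=3,k=5: even sum, res = 3+15 = 18
i=4,k=1: odd sum, res = 18-1 = 17
i=4,k=2: even sum, res = 17+8 = 25
i=4,k=3: odd sum, res = 25-3 = 22
i=4,k=4: even sum, res = 22+16 = 38
i=4,k=5: odd sum, res = 38-5 = 33

33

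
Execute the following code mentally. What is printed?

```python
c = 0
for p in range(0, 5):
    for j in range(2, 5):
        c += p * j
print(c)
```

90

p=0,j=2: c = 0+0 = 0
p=0,j=3: c = 0+0 = 0
p=0,j=4: c = 0+0 = 0
p=1,j=2: c = 0+2 = 2
p=1,j=3: c = 2+3 = 5
p=1,j=4: c = 5+4 = 9
p=2,j=2: c = 9+4 = 13
p=2,j=3: c = 13+6 = 19
p=2,j=4: c = 19+8 = 27
p=3,j=2: c = 27+6 = 33
p=3,j=3: c = 33+9 = 42
p=3,j=4: c = 42+12 = 54
p=4,j=2: c = 54+8 = 62
p=4,j=3: c = 62+12 = 74
p=4,j=4: c = 74+16 = 90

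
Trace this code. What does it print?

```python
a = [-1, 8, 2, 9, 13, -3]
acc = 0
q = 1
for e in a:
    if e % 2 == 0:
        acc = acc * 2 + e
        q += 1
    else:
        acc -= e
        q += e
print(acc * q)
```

63

e=-1: not even, acc = 0-(-1) = 1; q=0
e=8: even, acc = 1*2+8 = 10; q=1
e=2: even, acc = 10*2+2 = 22; q=2
e=9: not even, acc = 22-9 = 13; q=11
e=13: not even, acc = 13-13 = 0; q=24
e=-3: not even, acc = 0-(-3) = 3; q=21
acc*q = 3*21 = 63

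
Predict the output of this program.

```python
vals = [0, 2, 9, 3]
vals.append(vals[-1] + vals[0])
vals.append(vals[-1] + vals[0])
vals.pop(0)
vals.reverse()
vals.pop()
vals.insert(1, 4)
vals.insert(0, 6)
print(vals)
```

append vals[-1]+vals[0] = 3+0 = 3 → [0, 2, 9, 3, 3]
append vals[-1]+vals[0] = 3+0 = 3 → [0, 2, 9, 3, 3, 3]
pop(0) removes 0 → [2, 9, 3, 3, 3]
reverse → [3, 3, 3, 9, 2]
pop() removes 2 → [3, 3, 3, 9]
insert 4 at 1 → [3, 4, 3, 3, 9]
insert 6 at 0 → [6, 3, 4, 3, 3, 9]

[6, 3, 4, 3, 3, 9]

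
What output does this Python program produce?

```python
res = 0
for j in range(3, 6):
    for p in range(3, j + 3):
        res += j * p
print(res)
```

233

j=3,p=3: res = 0+9 = 9
j=3,p=4: res = 9+12 = 21
j=3,p=5: res = 21+15 = 36
j=4,p=3: res = 36+12 = 48
j=4,p=4: res = 48+16 = 64
j=4,p=5: res = 64+20 = 84
j=4,p=6: res = 84+24 = 108
j=5,p=3: res = 108+15 = 123
j=5,p=4: res = 123+20 = 143
j=5,p=5: res = 143+25 = 168
j=5,p=6: res = 168+30 = 198
j=5,p=7: res = 198+35 = 233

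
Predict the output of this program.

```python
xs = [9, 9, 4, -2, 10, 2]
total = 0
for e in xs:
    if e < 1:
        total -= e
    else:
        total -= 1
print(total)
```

-3

e=9: not <1, total = 0-1 = -1
e=9: not <1, total = (-1)-1 = -2
e=4: not <1, total = (-2)-1 = -3
e=-2: <1, total = (-3)-(-2) = -1
e=10: not <1, total = (-1)-1 = -2
e=2: not <1, total = (-2)-1 = -3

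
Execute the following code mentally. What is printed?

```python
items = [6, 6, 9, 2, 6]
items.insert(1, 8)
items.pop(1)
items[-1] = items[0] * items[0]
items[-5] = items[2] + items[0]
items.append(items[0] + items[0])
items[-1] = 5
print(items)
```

[15, 6, 9, 2, 36, 5]

insert 8 at 1 → [6, 8, 6, 9, 2, 6]
pop(1) removes 8 → [6, 6, 9, 2, 6]
items[-1] = items[0]*items[0] = 6*6 = 36 → [6, 6, 9, 2, 36]
items[-5] = items[2]+items[0] = 9+6 = 15 → [15, 6, 9, 2, 36]
append items[0]+items[0] = 15+15 = 30 → [15, 6, 9, 2, 36, 30]
items[-1] = 5 → [15, 6, 9, 2, 36, 5]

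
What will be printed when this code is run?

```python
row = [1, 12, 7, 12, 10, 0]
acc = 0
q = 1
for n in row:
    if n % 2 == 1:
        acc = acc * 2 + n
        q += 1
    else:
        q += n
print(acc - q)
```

-28

n=1: odd, acc = 0*2+1 = 1; q=2
n=12: not odd; q=14
n=7: odd, acc = 1*2+7 = 9; q=15
n=12: not odd; q=27
n=10: not odd; q=37
n=0: not odd; q=37
acc-q = 9-37 = -28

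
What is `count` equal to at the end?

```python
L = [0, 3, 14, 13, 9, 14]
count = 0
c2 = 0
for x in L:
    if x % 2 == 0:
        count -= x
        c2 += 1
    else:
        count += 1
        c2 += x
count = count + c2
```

3

x=0: even, count = 0-0 = 0; c2=1
x=3: not even, count = 0+1 = 1; c2=4
x=14: even, count = 1-14 = -13; c2=5
x=13: not even, count = (-13)+1 = -12; c2=18
x=9: not even, count = (-12)+1 = -11; c2=27
x=14: even, count = (-11)-14 = -25; c2=28
count+c2 = (-25)+28 = 3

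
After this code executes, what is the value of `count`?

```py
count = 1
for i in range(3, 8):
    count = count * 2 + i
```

151

i=3: count = 1*2+3 = 5
i=4: count = 5*2+4 = 14
i=5: count = 14*2+5 = 33
i=6: count = 33*2+6 = 72
i=7: count = 72*2+7 = 151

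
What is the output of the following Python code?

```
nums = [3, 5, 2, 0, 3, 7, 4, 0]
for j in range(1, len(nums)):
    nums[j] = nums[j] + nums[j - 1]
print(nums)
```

j=1: nums[1] = 5+3 = 8 → [3, 8, 2, 0, 3, 7, 4, 0]
j=2: nums[2] = 2+8 = 10 → [3, 8, 10, 0, 3, 7, 4, 0]
j=3: nums[3] = 0+10 = 10 → [3, 8, 10, 10, 3, 7, 4, 0]
j=4: nums[4] = 3+10 = 13 → [3, 8, 10, 10, 13, 7, 4, 0]
j=5: nums[5] = 7+13 = 20 → [3, 8, 10, 10, 13, 20, 4, 0]
j=6: nums[6] = 4+20 = 24 → [3, 8, 10, 10, 13, 20, 24, 0]
j=7: nums[7] = 0+24 = 24 → [3, 8, 10, 10, 13, 20, 24, 24]

[3, 8, 10, 10, 13, 20, 24, 24]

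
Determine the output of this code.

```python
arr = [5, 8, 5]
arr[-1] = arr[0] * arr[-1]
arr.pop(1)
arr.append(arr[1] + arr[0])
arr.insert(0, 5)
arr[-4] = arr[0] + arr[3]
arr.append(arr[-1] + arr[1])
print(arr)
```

[35, 5, 25, 30, 35]

arr[-1] = arr[0]*arr[-1] = 5*5 = 25 → [5, 8, 25]
pop(1) removes 8 → [5, 25]
append arr[1]+arr[0] = 25+5 = 30 → [5, 25, 30]
insert 5 at 0 → [5, 5, 25, 30]
arr[-4] = arr[0]+arr[3] = 5+30 = 35 → [35, 5, 25, 30]
append arr[-1]+arr[1] = 30+5 = 35 → [35, 5, 25, 30, 35]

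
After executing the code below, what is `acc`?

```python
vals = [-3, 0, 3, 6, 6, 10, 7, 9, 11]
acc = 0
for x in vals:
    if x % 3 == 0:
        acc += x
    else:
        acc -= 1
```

x=-3: %3==0, acc = 0+(-3) = -3
x=0: %3==0, acc = (-3)+0 = -3
x=3: %3==0, acc = (-3)+3 = 0
x=6: %3==0, acc = 0+6 = 6
x=6: %3==0, acc = 6+6 = 12
x=10: not %3==0, acc = 12-1 = 11
x=7: not %3==0, acc = 11-1 = 10
x=9: %3==0, acc = 10+9 = 19
x=11: not %3==0, acc = 19-1 = 18

18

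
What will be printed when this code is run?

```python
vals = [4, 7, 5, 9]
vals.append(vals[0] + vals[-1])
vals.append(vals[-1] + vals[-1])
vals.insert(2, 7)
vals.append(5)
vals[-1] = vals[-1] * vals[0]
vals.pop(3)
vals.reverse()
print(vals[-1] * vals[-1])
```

16

append vals[0]+vals[-1] = 4+9 = 13 → [4, 7, 5, 9, 13]
append vals[-1]+vals[-1] = 13+13 = 26 → [4, 7, 5, 9, 13, 26]
insert 7 at 2 → [4, 7, 7, 5, 9, 13, 26]
append 5 → [4, 7, 7, 5, 9, 13, 26, 5]
vals[-1] = vals[-1]*vals[0] = 5*4 = 20 → [4, 7, 7, 5, 9, 13, 26, 20]
pop(3) removes 5 → [4, 7, 7, 9, 13, 26, 20]
reverse → [20, 26, 13, 9, 7, 7, 4]
vals[-1]*vals[-1] = 4*4 = 16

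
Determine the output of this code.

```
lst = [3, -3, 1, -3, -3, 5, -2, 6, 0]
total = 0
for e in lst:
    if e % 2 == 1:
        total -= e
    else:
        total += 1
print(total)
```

e=3: odd, total = 0-3 = -3
e=-3: odd, total = (-3)-(-3) = 0
e=1: odd, total = 0-1 = -1
e=-3: odd, total = (-1)-(-3) = 2
e=-3: odd, total = 2-(-3) = 5
e=5: odd, total = 5-5 = 0
e=-2: not odd, total = 0+1 = 1
e=6: not odd, total = 1+1 = 2
e=0: not odd, total = 2+1 = 3

3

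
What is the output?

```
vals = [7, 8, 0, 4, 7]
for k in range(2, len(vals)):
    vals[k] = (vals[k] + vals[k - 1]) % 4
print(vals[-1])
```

k=2: vals[2] = (0+8)%4 = 0 → [7, 8, 0, 4, 7]
k=3: vals[3] = (4+0)%4 = 0 → [7, 8, 0, 0, 7]
k=4: vals[4] = (7+0)%4 = 3 → [7, 8, 0, 0, 3]

3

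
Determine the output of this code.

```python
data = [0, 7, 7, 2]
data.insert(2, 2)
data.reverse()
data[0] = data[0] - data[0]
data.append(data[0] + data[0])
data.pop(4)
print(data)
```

[0, 7, 2, 7, 0]

insert 2 at 2 → [0, 7, 2, 7, 2]
reverse → [2, 7, 2, 7, 0]
data[0] = data[0]-data[0] = 2-2 = 0 → [0, 7, 2, 7, 0]
append data[0]+data[0] = 0+0 = 0 → [0, 7, 2, 7, 0, 0]
pop(4) removes 0 → [0, 7, 2, 7, 0]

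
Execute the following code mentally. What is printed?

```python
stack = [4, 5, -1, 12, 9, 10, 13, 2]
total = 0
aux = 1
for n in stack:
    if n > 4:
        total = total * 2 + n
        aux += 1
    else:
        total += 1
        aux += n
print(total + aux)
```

n=4: not >4, total = 0+1 = 1; aux=5
n=5: >4, total = 1*2+5 = 7; aux=6
n=-1: not >4, total = 7+1 = 8; aux=5
n=12: >4, total = 8*2+12 = 28; aux=6
n=9: >4, total = 28*2+9 = 65; aux=7
n=10: >4, total = 65*2+10 = 140; aux=8
n=13: >4, total = 140*2+13 = 293; aux=9
n=2: not >4, total = 293+1 = 294; aux=11
total+aux = 294+11 = 305

305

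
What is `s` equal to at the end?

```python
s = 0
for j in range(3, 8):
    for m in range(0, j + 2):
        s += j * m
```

j=3,m=0: s = 0+0 = 0
j=3,m=1: s = 0+3 = 3
j=3,m=2: s = 3+6 = 9
j=3,m=3: s = 9+9 = 18
j=3,m=4: s = 18+12 = 30
j=4,m=0: s = 30+0 = 30
j=4,m=1: s = 30+4 = 34
j=4,m=2: s = 34+8 = 42
j=4,m=3: s = 42+12 = 54
j=4,m=4: s = 54+16 = 70
j=4,m=5: s = 70+20 = 90
j=5,m=0: s = 90+0 = 90
j=5,m=1: s = 90+5 = 95
j=5,m=2: s = 95+10 = 105
j=5,m=3: s = 105+15 = 120
j=5,m=4: s = 120+20 = 140
j=5,m=5: s = 140+25 = 165
j=5,m=6: s = 165+30 = 195
j=6,m=0: s = 195+0 = 195
j=6,m=1: s = 195+6 = 201
j=6,m=2: s = 201+12 = 213
j=6,m=3: s = 213+18 = 231
j=6,m=4: s = 231+24 = 255
j=6,m=5: s = 255+30 = 285
j=6,m=6: s = 285+36 = 321
j=6,m=7: s = 321+42 = 363
j=7,m=0: s = 363+0 = 363
j=7,m=1: s = 363+7 = 370
j=7,m=2: s = 370+14 = 384
j=7,m=3: s = 384+21 = 405
j=7,m=4: s = 405+28 = 433
j=7,m=5: s = 433+35 = 468
j=7,m=6: s = 468+42 = 510
j=7,m=7: s = 510+49 = 559
j=7,m=8: s = 559+56 = 615

615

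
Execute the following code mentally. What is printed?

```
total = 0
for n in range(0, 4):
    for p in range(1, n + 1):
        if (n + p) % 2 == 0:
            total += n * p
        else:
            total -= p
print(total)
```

n=1,p=1: even sum, total = 0+1 = 1
n=2,p=1: odd sum, total = 1-1 = 0
n=2,p=2: even sum, total = 0+4 = 4
n=3,p=1: even sum, total = 4+3 = 7
n=3,p=2: odd sum, total = 7-2 = 5
n=3,p=3: even sum, total = 5+9 = 14

14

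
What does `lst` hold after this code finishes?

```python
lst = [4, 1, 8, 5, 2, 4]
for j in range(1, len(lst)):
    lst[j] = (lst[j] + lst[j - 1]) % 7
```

[4, 5, 6, 4, 6, 3]

j=1: lst[1] = (1+4)%7 = 5 → [4, 5, 8, 5, 2, 4]
j=2: lst[2] = (8+5)%7 = 6 → [4, 5, 6, 5, 2, 4]
j=3: lst[3] = (5+6)%7 = 4 → [4, 5, 6, 4, 2, 4]
j=4: lst[4] = (2+4)%7 = 6 → [4, 5, 6, 4, 6, 4]
j=5: lst[5] = (4+6)%7 = 3 → [4, 5, 6, 4, 6, 3]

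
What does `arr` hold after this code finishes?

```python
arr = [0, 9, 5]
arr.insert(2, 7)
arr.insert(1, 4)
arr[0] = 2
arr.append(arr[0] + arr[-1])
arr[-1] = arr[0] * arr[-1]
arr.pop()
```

insert 7 at 2 → [0, 9, 7, 5]
insert 4 at 1 → [0, 4, 9, 7, 5]
arr[0] = 2 → [2, 4, 9, 7, 5]
append arr[0]+arr[-1] = 2+5 = 7 → [2, 4, 9, 7, 5, 7]
arr[-1] = arr[0]*arr[-1] = 2*7 = 14 → [2, 4, 9, 7, 5, 14]
pop() removes 14 → [2, 4, 9, 7, 5]

[2, 4, 9, 7, 5]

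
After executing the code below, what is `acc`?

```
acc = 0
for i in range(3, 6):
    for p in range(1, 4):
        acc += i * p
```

72

i=3,p=1: acc = 0+3 = 3
i=3,p=2: acc = 3+6 = 9
i=3,p=3: acc = 9+9 = 18
i=4,p=1: acc = 18+4 = 22
i=4,p=2: acc = 22+8 = 30
i=4,p=3: acc = 30+12 = 42
i=5,p=1: acc = 42+5 = 47
i=5,p=2: acc = 47+10 = 57
i=5,p=3: acc = 57+15 = 72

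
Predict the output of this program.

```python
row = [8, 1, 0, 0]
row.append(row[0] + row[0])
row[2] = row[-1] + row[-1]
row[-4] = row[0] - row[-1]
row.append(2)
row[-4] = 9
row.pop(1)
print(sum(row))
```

append row[0]+row[0] = 8+8 = 16 → [8, 1, 0, 0, 16]
row[2] = row[-1]+row[-1] = 16+16 = 32 → [8, 1, 32, 0, 16]
row[-4] = row[0]-row[-1] = 8-16 = -8 → [8, -8, 32, 0, 16]
append 2 → [8, -8, 32, 0, 16, 2]
row[-4] = 9 → [8, -8, 9, 0, 16, 2]
pop(1) removes -8 → [8, 9, 0, 16, 2]
sum = 35

35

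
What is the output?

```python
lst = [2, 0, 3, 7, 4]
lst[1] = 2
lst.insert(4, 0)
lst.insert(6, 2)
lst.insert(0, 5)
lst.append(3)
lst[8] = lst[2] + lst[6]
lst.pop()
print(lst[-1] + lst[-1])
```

4

lst[1] = 2 → [2, 2, 3, 7, 4]
insert 0 at 4 → [2, 2, 3, 7, 0, 4]
insert 2 at 6 → [2, 2, 3, 7, 0, 4, 2]
insert 5 at 0 → [5, 2, 2, 3, 7, 0, 4, 2]
append 3 → [5, 2, 2, 3, 7, 0, 4, 2, 3]
lst[8] = lst[2]+lst[6] = 2+4 = 6 → [5, 2, 2, 3, 7, 0, 4, 2, 6]
pop() removes 6 → [5, 2, 2, 3, 7, 0, 4, 2]
lst[-1]+lst[-1] = 2+2 = 4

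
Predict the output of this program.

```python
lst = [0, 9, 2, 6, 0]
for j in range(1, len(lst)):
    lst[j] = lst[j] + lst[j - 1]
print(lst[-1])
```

17

j=1: lst[1] = 9+0 = 9 → [0, 9, 2, 6, 0]
j=2: lst[2] = 2+9 = 11 → [0, 9, 11, 6, 0]
j=3: lst[3] = 6+11 = 17 → [0, 9, 11, 17, 0]
j=4: lst[4] = 0+17 = 17 → [0, 9, 11, 17, 17]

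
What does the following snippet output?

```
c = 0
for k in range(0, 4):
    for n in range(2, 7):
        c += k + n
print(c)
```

110

k=0,n=2: c = 0+2 = 2
k=0,n=3: c = 2+3 = 5
k=0,n=4: c = 5+4 = 9
k=0,n=5: c = 9+5 = 14
k=0,n=6: c = 14+6 = 20
k=1,n=2: c = 20+3 = 23
k=1,n=3: c = 23+4 = 27
k=1,n=4: c = 27+5 = 32
k=1,n=5: c = 32+6 = 38
k=1,n=6: c = 38+7 = 45
k=2,n=2: c = 45+4 = 49
k=2,n=3: c = 49+5 = 54
k=2,n=4: c = 54+6 = 60
k=2,n=5: c = 60+7 = 67
k=2,n=6: c = 67+8 = 75
k=3,n=2: c = 75+5 = 80
k=3,n=3: c = 80+6 = 86
k=3,n=4: c = 86+7 = 93
k=3,n=5: c = 93+8 = 101
k=3,n=6: c = 101+9 = 110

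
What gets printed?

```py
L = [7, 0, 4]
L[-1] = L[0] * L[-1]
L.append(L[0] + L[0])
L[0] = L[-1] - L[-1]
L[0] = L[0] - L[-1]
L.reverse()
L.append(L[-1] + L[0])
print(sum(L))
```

L[-1] = L[0]*L[-1] = 7*4 = 28 → [7, 0, 28]
append L[0]+L[0] = 7+7 = 14 → [7, 0, 28, 14]
L[0] = L[-1]-L[-1] = 14-14 = 0 → [0, 0, 28, 14]
L[0] = L[0]-L[-1] = 0-14 = -14 → [-14, 0, 28, 14]
reverse → [14, 28, 0, -14]
append L[-1]+L[0] = (-14)+14 = 0 → [14, 28, 0, -14, 0]
sum = 28

28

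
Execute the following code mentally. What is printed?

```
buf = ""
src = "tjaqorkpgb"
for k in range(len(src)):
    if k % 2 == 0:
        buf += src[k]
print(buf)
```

k=0: add 't' → 't'
k=1: skip
k=2: add 'a' → 'ta'
k=3: skip
k=4: add 'o' → 'tao'
k=5: skip
k=6: add 'k' → 'taok'
k=7: skip
k=8: add 'g' → 'taokg'
k=9: skip

taokg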